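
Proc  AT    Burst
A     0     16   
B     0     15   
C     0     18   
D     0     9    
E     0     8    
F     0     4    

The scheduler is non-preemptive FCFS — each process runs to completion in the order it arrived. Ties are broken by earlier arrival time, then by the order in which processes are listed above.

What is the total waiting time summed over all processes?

220

Timeline: | A 0-16 | B 16-31 | C 31-49 | D 49-58 | E 58-66 | F 66-70 |
Completion: A=16  B=31  C=49  D=58  E=66  F=70
Turnaround (C−A): A=16  B=31  C=49  D=58  E=66  F=70
Waiting = turnaround − burst: A=0, B=16, C=31, D=49, E=58, F=66
Total waiting = 0 + 16 + 31 + 49 + 58 + 66 = 220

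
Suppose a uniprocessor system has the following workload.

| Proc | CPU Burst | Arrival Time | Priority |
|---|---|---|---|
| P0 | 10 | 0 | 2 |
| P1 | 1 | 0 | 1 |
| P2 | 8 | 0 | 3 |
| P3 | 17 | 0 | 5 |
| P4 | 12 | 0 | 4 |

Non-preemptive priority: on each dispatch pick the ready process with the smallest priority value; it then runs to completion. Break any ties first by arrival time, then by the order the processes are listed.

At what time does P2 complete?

Timeline: | P1 0-1 | P0 1-11 | P2 11-19 | P4 19-31 | P3 31-48 |
Completion: P0=11  P1=1  P2=19  P3=48  P4=31

19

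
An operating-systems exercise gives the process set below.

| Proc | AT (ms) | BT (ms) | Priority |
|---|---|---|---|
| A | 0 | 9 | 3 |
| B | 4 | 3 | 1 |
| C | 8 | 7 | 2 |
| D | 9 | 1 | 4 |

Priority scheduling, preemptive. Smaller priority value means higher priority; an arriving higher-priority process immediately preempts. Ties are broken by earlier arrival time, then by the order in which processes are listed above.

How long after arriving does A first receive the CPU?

Schedule: | A 0-4 | B 4-7 | A 7-8 | C 8-15 | A 15-19 | D 19-20 |
Completion: A=19  B=7  C=15  D=20
Turnaround (C−A): A=19  B=3  C=7  D=11
Response(A) = first start − arrival = 0 − 0 = 0

0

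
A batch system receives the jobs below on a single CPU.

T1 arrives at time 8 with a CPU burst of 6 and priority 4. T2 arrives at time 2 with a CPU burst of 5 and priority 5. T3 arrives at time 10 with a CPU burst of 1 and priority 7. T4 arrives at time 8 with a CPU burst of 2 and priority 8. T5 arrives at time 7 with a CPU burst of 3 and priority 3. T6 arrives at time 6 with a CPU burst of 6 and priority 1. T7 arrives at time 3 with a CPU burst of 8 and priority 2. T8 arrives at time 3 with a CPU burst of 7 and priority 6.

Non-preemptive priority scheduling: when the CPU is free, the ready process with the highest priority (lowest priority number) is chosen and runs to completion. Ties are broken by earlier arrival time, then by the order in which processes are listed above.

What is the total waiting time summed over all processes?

Timeline: | idle 0-2 | T2 2-7 | T6 7-13 | T7 13-21 | T5 21-24 | T1 24-30 | T8 30-37 | T3 37-38 | T4 38-40 |
Completion: T1=30  T2=7  T3=38  T4=40  T5=24  T6=13  T7=21  T8=37
Waiting = turnaround − burst: T1=16, T2=0, T3=27, T4=30, T5=14, T6=1, T7=10, T8=27
Total waiting = 16 + 0 + 27 + 30 + 14 + 1 + 10 + 27 = 125

125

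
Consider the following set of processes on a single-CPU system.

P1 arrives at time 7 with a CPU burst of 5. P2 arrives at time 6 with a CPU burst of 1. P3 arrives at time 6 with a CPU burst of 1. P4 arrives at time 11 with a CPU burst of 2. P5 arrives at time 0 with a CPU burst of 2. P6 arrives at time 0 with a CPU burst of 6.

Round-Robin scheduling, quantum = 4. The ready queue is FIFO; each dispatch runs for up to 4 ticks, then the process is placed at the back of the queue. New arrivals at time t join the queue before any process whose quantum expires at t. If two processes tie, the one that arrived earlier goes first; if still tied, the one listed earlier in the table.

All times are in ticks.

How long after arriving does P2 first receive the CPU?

0

Timeline: | P5 0-2 | P6 2-6 | P2 6-7 | P3 7-8 | P6 8-10 | P1 10-14 | P4 14-16 | P1 16-17 |
Completion: P1=17  P2=7  P3=8  P4=16  P5=2  P6=10
Response(P2) = first start − arrival = 6 − 6 = 0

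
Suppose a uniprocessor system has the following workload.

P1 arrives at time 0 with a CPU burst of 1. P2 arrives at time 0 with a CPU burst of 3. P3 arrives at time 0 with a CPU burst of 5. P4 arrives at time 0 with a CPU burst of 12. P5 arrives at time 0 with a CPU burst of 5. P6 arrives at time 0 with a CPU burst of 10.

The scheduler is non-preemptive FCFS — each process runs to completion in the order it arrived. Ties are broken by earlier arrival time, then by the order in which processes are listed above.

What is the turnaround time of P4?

21

Timeline: | P1 0-1 | P2 1-4 | P3 4-9 | P4 9-21 | P5 21-26 | P6 26-36 |
Completion: P1=1  P2=4  P3=9  P4=21  P5=26  P6=36
Turnaround (C−A): P1=1  P2=4  P3=9  P4=21  P5=26  P6=36
Turnaround(P4) = completion − arrival = 21 − 0 = 21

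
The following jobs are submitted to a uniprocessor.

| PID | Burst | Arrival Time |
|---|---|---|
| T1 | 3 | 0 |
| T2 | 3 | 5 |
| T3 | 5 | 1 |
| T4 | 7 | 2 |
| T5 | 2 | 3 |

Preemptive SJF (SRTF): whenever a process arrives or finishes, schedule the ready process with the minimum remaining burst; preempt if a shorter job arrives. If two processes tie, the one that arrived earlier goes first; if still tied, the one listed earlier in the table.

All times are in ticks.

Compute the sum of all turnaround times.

Schedule: | T1 0-3 | T5 3-5 | T2 5-8 | T3 8-13 | T4 13-20 |
Completion: T1=3  T2=8  T3=13  T4=20  T5=5
Turnaround (C−A): T1=3  T2=3  T3=12  T4=18  T5=2
Turnaround = completion − arrival: T1=3, T2=3, T3=12, T4=18, T5=2
Total turnaround = 3 + 3 + 12 + 18 + 2 = 38

38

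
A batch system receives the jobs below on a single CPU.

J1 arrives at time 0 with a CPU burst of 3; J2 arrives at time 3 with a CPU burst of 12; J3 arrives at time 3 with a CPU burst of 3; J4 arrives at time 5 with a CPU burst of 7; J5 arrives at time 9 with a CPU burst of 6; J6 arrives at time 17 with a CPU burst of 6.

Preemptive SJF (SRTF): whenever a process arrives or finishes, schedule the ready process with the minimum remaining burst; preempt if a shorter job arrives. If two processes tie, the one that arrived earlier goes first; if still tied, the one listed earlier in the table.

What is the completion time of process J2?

37

Schedule: | J1 0-3 | J3 3-6 | J4 6-13 | J5 13-19 | J6 19-25 | J2 25-37 |
Completion: J1=3  J2=37  J3=6  J4=13  J5=19  J6=25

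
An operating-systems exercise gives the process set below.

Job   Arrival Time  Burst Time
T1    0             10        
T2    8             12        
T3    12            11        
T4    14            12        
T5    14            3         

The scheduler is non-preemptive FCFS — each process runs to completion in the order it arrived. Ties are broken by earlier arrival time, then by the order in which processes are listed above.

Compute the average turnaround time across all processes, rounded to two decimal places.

22.00

Schedule: | T1 0-10 | T2 10-22 | T3 22-33 | T4 33-45 | T5 45-48 |
Completion: T1=10  T2=22  T3=33  T4=45  T5=48
Turnaround (C−A): T1=10  T2=14  T3=21  T4=31  T5=34
Turnaround times: T1=10, T2=14, T3=21, T4=31, T5=34
Average turnaround = (10+14+21+31+34) / 5 = 110/5 = 22.00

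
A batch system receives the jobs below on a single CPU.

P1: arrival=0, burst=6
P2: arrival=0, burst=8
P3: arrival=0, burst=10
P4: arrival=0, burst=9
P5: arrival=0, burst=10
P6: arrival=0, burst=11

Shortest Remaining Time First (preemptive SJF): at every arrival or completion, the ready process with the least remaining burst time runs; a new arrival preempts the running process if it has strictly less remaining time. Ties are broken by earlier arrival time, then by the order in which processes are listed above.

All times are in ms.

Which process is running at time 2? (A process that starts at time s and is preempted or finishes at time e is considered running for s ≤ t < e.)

P1

Schedule: | P1 0-6 | P2 6-14 | P4 14-23 | P3 23-33 | P5 33-43 | P6 43-54 |
Completion: P1=6  P2=14  P3=33  P4=23  P5=43  P6=54
Turnaround (C−A): P1=6  P2=14  P3=33  P4=23  P5=43  P6=54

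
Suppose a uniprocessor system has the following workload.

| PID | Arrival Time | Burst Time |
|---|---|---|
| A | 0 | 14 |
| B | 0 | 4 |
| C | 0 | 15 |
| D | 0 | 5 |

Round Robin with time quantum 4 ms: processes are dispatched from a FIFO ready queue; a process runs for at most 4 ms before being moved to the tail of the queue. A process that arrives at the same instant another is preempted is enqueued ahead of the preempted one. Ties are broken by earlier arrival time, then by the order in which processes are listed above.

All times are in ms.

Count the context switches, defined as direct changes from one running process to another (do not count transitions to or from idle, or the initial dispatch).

Schedule: | A 0-4 | B 4-8 | C 8-12 | D 12-16 | A 16-20 | C 20-24 | D 24-25 | A 25-29 | C 29-33 | A 33-35 | C 35-38 |
Completion: A=35  B=8  C=38  D=25

10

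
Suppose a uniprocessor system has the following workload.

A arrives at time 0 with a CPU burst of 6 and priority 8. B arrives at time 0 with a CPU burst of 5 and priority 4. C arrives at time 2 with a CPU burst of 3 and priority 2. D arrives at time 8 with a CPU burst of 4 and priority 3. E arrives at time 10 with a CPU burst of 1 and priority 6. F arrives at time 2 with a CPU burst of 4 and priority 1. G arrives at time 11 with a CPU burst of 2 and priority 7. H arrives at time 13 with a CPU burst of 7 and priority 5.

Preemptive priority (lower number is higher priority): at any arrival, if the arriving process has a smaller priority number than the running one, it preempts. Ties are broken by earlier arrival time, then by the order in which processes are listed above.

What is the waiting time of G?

Schedule: | B 0-2 | F 2-6 | C 6-9 | D 9-13 | B 13-16 | H 16-23 | E 23-24 | G 24-26 | A 26-32 |
Completion: A=32  B=16  C=9  D=13  E=24  F=6  G=26  H=23
Waiting(G) = turnaround − burst = 15 − 2 = 13

13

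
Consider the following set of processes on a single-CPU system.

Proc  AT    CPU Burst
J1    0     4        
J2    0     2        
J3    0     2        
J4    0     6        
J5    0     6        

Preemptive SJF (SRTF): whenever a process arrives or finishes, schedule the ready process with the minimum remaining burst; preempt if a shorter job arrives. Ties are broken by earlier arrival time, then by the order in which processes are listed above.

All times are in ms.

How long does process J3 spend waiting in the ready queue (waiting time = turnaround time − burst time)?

Schedule: | J2 0-2 | J3 2-4 | J1 4-8 | J4 8-14 | J5 14-20 |
Completion: J1=8  J2=2  J3=4  J4=14  J5=20
Turnaround (C−A): J1=8  J2=2  J3=4  J4=14  J5=20
Waiting(J3) = turnaround − burst = 4 − 2 = 2

2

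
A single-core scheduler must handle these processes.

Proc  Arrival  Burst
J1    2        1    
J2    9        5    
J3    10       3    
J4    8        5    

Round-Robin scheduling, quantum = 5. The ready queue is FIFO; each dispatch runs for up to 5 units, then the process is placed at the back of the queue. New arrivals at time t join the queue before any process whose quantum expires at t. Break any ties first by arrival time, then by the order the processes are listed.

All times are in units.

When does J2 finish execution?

Schedule: | idle 0-2 | J1 2-3 | idle 3-8 | J4 8-13 | J2 13-18 | J3 18-21 |
Completion: J1=3  J2=18  J3=21  J4=13

18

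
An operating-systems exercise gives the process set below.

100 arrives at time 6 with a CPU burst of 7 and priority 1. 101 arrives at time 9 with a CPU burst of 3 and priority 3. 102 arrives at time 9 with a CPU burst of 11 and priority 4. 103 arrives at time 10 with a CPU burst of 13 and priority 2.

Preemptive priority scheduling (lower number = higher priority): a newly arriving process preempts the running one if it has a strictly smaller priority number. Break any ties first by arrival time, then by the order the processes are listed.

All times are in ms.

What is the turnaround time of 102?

Gantt: | idle 0-6 | 100 6-13 | 103 13-26 | 101 26-29 | 102 29-40 |
Completion: 100=13  101=29  102=40  103=26
Turnaround(102) = completion − arrival = 40 − 9 = 31

31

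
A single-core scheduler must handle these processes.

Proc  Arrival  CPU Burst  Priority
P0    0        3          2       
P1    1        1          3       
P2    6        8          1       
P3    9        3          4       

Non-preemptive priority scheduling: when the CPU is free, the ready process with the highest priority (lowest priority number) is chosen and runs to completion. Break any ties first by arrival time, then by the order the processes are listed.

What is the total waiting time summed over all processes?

7

Schedule: | P0 0-3 | P1 3-4 | idle 4-6 | P2 6-14 | P3 14-17 |
Completion: P0=3  P1=4  P2=14  P3=17
Waiting = turnaround − burst: P0=0, P1=2, P2=0, P3=5
Total waiting = 0 + 2 + 0 + 5 = 7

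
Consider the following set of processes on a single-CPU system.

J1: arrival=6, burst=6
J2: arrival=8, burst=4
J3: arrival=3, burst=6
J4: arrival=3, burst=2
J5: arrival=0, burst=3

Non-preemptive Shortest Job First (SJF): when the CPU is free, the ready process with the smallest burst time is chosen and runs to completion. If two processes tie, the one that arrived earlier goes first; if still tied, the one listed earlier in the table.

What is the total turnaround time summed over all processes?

35

Timeline: | J5 0-3 | J4 3-5 | J3 5-11 | J2 11-15 | J1 15-21 |
Completion: J1=21  J2=15  J3=11  J4=5  J5=3
Turnaround (C−A): J1=15  J2=7  J3=8  J4=2  J5=3
Turnaround = completion − arrival: J1=15, J2=7, J3=8, J4=2, J5=3
Total turnaround = 15 + 7 + 8 + 2 + 3 = 35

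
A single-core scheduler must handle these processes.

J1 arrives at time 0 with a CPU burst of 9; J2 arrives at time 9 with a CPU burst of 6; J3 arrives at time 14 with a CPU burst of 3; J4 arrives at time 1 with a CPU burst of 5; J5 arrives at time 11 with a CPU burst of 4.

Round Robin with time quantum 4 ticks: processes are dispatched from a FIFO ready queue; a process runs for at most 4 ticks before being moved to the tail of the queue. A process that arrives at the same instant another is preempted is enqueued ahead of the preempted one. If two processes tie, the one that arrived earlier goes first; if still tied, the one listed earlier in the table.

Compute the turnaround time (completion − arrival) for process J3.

Timeline: | J1 0-4 | J4 4-8 | J1 8-12 | J4 12-13 | J2 13-17 | J5 17-21 | J1 21-22 | J3 22-25 | J2 25-27 |
Completion: J1=22  J2=27  J3=25  J4=13  J5=21
Turnaround(J3) = completion − arrival = 25 − 14 = 11

11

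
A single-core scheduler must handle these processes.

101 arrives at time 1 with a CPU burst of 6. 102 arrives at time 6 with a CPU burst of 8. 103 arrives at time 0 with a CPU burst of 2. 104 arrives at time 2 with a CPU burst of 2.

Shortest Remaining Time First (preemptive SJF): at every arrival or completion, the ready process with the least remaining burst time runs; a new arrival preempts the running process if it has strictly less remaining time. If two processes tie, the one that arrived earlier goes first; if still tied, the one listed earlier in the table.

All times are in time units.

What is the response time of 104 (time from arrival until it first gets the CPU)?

Timeline: | 103 0-2 | 104 2-4 | 101 4-10 | 102 10-18 |
Completion: 101=10  102=18  103=2  104=4
Turnaround (C−A): 101=9  102=12  103=2  104=2
Response(104) = first start − arrival = 2 − 2 = 0

0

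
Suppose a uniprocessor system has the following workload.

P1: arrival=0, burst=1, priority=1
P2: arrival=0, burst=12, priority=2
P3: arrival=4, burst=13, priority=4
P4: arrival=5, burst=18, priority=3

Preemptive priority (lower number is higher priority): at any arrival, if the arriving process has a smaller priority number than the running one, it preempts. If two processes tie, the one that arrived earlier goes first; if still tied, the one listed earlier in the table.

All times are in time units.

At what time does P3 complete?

Schedule: | P1 0-1 | P2 1-13 | P4 13-31 | P3 31-44 |
Completion: P1=1  P2=13  P3=44  P4=31

44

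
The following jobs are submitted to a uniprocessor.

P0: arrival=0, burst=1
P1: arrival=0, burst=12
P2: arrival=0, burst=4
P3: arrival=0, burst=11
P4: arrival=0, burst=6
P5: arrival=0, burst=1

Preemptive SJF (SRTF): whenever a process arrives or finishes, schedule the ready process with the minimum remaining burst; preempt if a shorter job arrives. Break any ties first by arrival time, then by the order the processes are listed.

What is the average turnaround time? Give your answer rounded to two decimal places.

13.17

Gantt: | P0 0-1 | P5 1-2 | P2 2-6 | P4 6-12 | P3 12-23 | P1 23-35 |
Completion: P0=1  P1=35  P2=6  P3=23  P4=12  P5=2
Turnaround times: P0=1, P1=35, P2=6, P3=23, P4=12, P5=2
Average turnaround = (1+35+6+23+12+2) / 6 = 79/6 = 13.17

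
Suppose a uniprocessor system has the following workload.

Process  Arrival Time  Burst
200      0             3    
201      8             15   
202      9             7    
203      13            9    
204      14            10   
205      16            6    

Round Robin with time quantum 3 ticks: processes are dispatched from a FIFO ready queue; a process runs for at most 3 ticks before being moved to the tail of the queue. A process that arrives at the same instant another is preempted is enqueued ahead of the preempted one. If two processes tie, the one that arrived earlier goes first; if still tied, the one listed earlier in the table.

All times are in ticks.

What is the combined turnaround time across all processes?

Timeline: | 200 0-3 | idle 3-8 | 201 8-11 | 202 11-14 | 201 14-17 | 203 17-20 | 204 20-23 | 202 23-26 | 205 26-29 | 201 29-32 | 203 32-35 | 204 35-38 | 202 38-39 | 205 39-42 | 201 42-45 | 203 45-48 | 204 48-51 | 201 51-54 | 204 54-55 |
Completion: 200=3  201=54  202=39  203=48  204=55  205=42
Turnaround (C−A): 200=3  201=46  202=30  203=35  204=41  205=26
Turnaround = completion − arrival: 200=3, 201=46, 202=30, 203=35, 204=41, 205=26
Total turnaround = 3 + 46 + 30 + 35 + 41 + 26 = 181

181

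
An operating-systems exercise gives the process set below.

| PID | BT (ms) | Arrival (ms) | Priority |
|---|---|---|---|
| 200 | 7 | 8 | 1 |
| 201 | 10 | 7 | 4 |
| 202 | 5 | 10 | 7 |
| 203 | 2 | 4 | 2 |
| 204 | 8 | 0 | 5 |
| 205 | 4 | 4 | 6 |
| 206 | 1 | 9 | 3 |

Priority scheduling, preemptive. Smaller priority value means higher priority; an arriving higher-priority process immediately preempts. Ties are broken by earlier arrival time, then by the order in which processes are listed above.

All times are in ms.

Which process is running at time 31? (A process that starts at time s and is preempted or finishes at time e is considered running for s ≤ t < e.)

205

Schedule: | 204 0-4 | 203 4-6 | 204 6-7 | 201 7-8 | 200 8-15 | 206 15-16 | 201 16-25 | 204 25-28 | 205 28-32 | 202 32-37 |
Completion: 200=15  201=25  202=37  203=6  204=28  205=32  206=16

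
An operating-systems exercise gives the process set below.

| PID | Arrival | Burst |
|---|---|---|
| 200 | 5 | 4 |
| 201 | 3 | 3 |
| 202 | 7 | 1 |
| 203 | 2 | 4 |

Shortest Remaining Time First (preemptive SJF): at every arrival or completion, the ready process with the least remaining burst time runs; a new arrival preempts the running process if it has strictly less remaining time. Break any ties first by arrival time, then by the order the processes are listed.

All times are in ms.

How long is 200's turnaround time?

Timeline: | idle 0-2 | 203 2-6 | 201 6-7 | 202 7-8 | 201 8-10 | 200 10-14 |
Completion: 200=14  201=10  202=8  203=6
Turnaround (C−A): 200=9  201=7  202=1  203=4
Turnaround(200) = completion − arrival = 14 − 5 = 9

9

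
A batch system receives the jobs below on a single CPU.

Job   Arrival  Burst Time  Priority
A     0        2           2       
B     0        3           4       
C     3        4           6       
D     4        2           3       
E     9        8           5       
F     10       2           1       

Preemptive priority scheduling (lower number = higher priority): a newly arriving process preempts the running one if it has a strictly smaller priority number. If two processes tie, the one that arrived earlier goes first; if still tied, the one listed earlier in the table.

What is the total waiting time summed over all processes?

20

Timeline: | A 0-2 | B 2-4 | D 4-6 | B 6-7 | C 7-9 | E 9-10 | F 10-12 | E 12-19 | C 19-21 |
Completion: A=2  B=7  C=21  D=6  E=19  F=12
Waiting = turnaround − burst: A=0, B=4, C=14, D=0, E=2, F=0
Total waiting = 0 + 4 + 14 + 0 + 2 + 0 = 20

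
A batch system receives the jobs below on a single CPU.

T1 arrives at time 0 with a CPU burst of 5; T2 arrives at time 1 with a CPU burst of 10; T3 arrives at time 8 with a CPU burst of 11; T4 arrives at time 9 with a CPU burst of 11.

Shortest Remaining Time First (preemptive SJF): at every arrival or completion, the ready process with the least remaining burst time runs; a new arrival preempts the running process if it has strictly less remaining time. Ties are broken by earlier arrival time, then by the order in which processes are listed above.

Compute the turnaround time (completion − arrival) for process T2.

14

Schedule: | T1 0-5 | T2 5-15 | T3 15-26 | T4 26-37 |
Completion: T1=5  T2=15  T3=26  T4=37
Turnaround(T2) = completion − arrival = 15 − 1 = 14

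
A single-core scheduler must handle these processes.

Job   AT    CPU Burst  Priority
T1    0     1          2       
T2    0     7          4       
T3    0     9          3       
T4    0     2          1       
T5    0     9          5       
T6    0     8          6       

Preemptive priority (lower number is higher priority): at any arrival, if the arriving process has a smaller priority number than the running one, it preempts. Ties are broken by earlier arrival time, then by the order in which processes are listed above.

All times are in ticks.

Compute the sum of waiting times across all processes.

Timeline: | T4 0-2 | T1 2-3 | T3 3-12 | T2 12-19 | T5 19-28 | T6 28-36 |
Completion: T1=3  T2=19  T3=12  T4=2  T5=28  T6=36
Waiting = turnaround − burst: T1=2, T2=12, T3=3, T4=0, T5=19, T6=28
Total waiting = 2 + 12 + 3 + 0 + 19 + 28 = 64

64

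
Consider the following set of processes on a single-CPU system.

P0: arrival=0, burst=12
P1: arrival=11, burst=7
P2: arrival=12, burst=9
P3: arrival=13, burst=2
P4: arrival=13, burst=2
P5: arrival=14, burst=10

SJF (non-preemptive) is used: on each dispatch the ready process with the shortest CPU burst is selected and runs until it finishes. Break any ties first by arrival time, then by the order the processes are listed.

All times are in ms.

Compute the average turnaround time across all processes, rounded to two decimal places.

Schedule: | P0 0-12 | P1 12-19 | P3 19-21 | P4 21-23 | P2 23-32 | P5 32-42 |
Completion: P0=12  P1=19  P2=32  P3=21  P4=23  P5=42
Turnaround (C−A): P0=12  P1=8  P2=20  P3=8  P4=10  P5=28
Turnaround times: P0=12, P1=8, P2=20, P3=8, P4=10, P5=28
Average turnaround = (12+8+20+8+10+28) / 6 = 86/6 = 14.33

14.33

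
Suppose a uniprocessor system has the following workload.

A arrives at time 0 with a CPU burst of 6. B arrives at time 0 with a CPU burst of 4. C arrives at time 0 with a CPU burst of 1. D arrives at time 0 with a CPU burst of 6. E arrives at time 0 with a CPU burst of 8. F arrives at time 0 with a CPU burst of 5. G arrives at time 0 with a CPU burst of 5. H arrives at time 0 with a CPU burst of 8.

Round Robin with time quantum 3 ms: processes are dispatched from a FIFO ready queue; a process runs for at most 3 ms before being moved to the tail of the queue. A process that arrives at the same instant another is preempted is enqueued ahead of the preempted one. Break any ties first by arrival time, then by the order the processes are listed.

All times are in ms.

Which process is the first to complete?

C

Gantt: | A 0-3 | B 3-6 | C 6-7 | D 7-10 | E 10-13 | F 13-16 | G 16-19 | H 19-22 | A 22-25 | B 25-26 | D 26-29 | E 29-32 | F 32-34 | G 34-36 | H 36-39 | E 39-41 | H 41-43 |
Completion: A=25  B=26  C=7  D=29  E=41  F=34  G=36  H=43
Finish order: C → A → B → D → F → G → E → H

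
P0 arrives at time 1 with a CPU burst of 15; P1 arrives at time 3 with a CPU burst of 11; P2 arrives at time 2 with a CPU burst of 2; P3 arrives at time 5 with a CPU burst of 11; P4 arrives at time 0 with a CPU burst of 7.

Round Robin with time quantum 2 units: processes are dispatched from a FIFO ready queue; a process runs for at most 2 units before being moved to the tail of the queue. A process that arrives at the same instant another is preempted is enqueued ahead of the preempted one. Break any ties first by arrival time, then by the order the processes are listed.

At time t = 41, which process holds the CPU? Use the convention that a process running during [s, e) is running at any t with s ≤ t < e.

P1

Timeline: | P4 0-2 | P0 2-4 | P2 4-6 | P4 6-8 | P1 8-10 | P0 10-12 | P3 12-14 | P4 14-16 | P1 16-18 | P0 18-20 | P3 20-22 | P4 22-23 | P1 23-25 | P0 25-27 | P3 27-29 | P1 29-31 | P0 31-33 | P3 33-35 | P1 35-37 | P0 37-39 | P3 39-41 | P1 41-42 | P0 42-44 | P3 44-45 | P0 45-46 |
Completion: P0=46  P1=42  P2=6  P3=45  P4=23
Turnaround (C−A): P0=45  P1=39  P2=4  P3=40  P4=23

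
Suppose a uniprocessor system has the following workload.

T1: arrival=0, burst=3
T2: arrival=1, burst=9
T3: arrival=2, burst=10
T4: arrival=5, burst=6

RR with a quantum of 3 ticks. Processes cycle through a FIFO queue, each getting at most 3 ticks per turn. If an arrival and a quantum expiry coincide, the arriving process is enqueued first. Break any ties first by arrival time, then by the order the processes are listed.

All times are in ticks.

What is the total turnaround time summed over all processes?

68

Timeline: | T1 0-3 | T2 3-6 | T3 6-9 | T4 9-12 | T2 12-15 | T3 15-18 | T4 18-21 | T2 21-24 | T3 24-28 |
Completion: T1=3  T2=24  T3=28  T4=21
Turnaround (C−A): T1=3  T2=23  T3=26  T4=16
Turnaround = completion − arrival: T1=3, T2=23, T3=26, T4=16
Total turnaround = 3 + 23 + 26 + 16 = 68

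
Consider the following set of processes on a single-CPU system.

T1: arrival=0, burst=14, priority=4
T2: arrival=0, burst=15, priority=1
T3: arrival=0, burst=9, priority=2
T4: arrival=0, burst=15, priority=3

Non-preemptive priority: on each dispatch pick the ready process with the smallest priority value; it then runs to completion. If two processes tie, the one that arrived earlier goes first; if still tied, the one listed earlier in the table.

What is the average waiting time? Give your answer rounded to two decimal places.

19.50

Schedule: | T2 0-15 | T3 15-24 | T4 24-39 | T1 39-53 |
Completion: T1=53  T2=15  T3=24  T4=39
Turnaround (C−A): T1=53  T2=15  T3=24  T4=39
Waiting times: T1=39, T2=0, T3=15, T4=24
Average waiting = (39+0+15+24) / 4 = 78/4 = 19.50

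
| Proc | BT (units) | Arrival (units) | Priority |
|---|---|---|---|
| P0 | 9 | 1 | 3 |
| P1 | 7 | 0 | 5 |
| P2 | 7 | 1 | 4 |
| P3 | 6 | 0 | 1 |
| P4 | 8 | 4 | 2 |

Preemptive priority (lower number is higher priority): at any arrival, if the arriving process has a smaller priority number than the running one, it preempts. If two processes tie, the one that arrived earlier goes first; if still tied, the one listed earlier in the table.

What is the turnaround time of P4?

Timeline: | P3 0-6 | P4 6-14 | P0 14-23 | P2 23-30 | P1 30-37 |
Completion: P0=23  P1=37  P2=30  P3=6  P4=14
Turnaround (C−A): P0=22  P1=37  P2=29  P3=6  P4=10
Turnaround(P4) = completion − arrival = 14 − 4 = 10

10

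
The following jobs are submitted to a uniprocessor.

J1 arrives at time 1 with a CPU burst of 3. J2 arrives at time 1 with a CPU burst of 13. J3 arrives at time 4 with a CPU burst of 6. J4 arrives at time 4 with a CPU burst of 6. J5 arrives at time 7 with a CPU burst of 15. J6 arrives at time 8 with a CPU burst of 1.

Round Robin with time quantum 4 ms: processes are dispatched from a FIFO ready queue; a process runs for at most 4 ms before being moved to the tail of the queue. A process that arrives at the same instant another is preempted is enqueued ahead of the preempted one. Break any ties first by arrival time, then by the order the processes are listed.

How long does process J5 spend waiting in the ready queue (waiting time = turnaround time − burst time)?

23

Timeline: | idle 0-1 | J1 1-4 | J2 4-8 | J3 8-12 | J4 12-16 | J5 16-20 | J6 20-21 | J2 21-25 | J3 25-27 | J4 27-29 | J5 29-33 | J2 33-37 | J5 37-41 | J2 41-42 | J5 42-45 |
Completion: J1=4  J2=42  J3=27  J4=29  J5=45  J6=21
Turnaround (C−A): J1=3  J2=41  J3=23  J4=25  J5=38  J6=13
Waiting(J5) = turnaround − burst = 38 − 15 = 23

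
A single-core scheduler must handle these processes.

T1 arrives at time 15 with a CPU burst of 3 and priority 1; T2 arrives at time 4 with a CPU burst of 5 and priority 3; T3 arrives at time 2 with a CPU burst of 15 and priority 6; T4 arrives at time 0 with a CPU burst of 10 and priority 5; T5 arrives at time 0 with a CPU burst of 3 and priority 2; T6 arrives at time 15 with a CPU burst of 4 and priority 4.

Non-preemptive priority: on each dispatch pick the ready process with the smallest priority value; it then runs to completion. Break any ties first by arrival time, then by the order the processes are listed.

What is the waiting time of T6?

6

Gantt: | T5 0-3 | T4 3-13 | T2 13-18 | T1 18-21 | T6 21-25 | T3 25-40 |
Completion: T1=21  T2=18  T3=40  T4=13  T5=3  T6=25
Turnaround (C−A): T1=6  T2=14  T3=38  T4=13  T5=3  T6=10
Waiting(T6) = turnaround − burst = 10 − 4 = 6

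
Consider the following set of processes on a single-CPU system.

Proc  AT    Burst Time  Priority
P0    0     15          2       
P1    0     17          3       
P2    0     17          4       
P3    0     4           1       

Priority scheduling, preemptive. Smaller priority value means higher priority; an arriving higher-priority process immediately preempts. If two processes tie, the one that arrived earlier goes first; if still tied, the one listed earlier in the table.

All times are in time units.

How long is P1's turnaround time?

36

Timeline: | P3 0-4 | P0 4-19 | P1 19-36 | P2 36-53 |
Completion: P0=19  P1=36  P2=53  P3=4
Turnaround(P1) = completion − arrival = 36 − 0 = 36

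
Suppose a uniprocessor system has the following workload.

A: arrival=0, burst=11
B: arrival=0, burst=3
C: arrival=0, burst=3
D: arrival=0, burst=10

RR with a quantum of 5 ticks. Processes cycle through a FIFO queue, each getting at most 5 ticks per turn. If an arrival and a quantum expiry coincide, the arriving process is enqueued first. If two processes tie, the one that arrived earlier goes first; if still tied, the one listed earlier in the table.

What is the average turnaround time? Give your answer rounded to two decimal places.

18.00

Schedule: | A 0-5 | B 5-8 | C 8-11 | D 11-16 | A 16-21 | D 21-26 | A 26-27 |
Completion: A=27  B=8  C=11  D=26
Turnaround times: A=27, B=8, C=11, D=26
Average turnaround = (27+8+11+26) / 4 = 72/4 = 18.00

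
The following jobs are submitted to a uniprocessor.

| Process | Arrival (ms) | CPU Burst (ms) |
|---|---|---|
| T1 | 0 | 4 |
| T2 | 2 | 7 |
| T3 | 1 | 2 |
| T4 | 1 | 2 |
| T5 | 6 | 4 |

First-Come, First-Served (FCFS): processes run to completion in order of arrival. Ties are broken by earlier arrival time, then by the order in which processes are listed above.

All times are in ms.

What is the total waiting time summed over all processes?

Schedule: | T1 0-4 | T3 4-6 | T4 6-8 | T2 8-15 | T5 15-19 |
Completion: T1=4  T2=15  T3=6  T4=8  T5=19
Waiting = turnaround − burst: T1=0, T2=6, T3=3, T4=5, T5=9
Total waiting = 0 + 6 + 3 + 5 + 9 = 23

23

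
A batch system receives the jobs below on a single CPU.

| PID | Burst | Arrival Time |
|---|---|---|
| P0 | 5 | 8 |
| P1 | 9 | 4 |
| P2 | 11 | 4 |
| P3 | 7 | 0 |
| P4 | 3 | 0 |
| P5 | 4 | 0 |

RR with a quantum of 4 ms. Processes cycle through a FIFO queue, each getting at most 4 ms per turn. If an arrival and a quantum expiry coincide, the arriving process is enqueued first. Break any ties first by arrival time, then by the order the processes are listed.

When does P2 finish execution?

Schedule: | P3 0-4 | P4 4-7 | P5 7-11 | P1 11-15 | P2 15-19 | P3 19-22 | P0 22-26 | P1 26-30 | P2 30-34 | P0 34-35 | P1 35-36 | P2 36-39 |
Completion: P0=35  P1=36  P2=39  P3=22  P4=7  P5=11

39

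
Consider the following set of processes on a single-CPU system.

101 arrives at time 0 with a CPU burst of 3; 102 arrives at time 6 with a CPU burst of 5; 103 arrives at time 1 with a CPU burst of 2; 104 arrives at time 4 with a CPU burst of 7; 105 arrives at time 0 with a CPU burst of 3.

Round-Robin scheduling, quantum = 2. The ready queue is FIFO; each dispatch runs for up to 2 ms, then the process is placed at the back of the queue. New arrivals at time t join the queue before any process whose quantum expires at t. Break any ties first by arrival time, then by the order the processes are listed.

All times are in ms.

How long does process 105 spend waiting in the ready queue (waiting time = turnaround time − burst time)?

7

Schedule: | 101 0-2 | 105 2-4 | 103 4-6 | 101 6-7 | 104 7-9 | 105 9-10 | 102 10-12 | 104 12-14 | 102 14-16 | 104 16-18 | 102 18-19 | 104 19-20 |
Completion: 101=7  102=19  103=6  104=20  105=10
Turnaround (C−A): 101=7  102=13  103=5  104=16  105=10
Waiting(105) = turnaround − burst = 10 − 3 = 7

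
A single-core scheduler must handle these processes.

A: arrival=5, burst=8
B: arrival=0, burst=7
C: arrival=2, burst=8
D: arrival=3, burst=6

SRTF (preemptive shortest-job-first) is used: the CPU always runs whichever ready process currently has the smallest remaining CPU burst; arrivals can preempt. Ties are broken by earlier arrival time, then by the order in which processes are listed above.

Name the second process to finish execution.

D

Schedule: | B 0-7 | D 7-13 | C 13-21 | A 21-29 |
Completion: A=29  B=7  C=21  D=13
Turnaround (C−A): A=24  B=7  C=19  D=10
Finish order: B → D → C → A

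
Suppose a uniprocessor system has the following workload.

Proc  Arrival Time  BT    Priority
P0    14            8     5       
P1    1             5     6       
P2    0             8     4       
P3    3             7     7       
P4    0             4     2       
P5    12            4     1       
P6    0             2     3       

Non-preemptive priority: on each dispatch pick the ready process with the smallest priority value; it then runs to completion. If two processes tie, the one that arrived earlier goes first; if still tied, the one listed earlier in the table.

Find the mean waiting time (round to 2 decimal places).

Gantt: | P4 0-4 | P6 4-6 | P2 6-14 | P5 14-18 | P0 18-26 | P1 26-31 | P3 31-38 |
Completion: P0=26  P1=31  P2=14  P3=38  P4=4  P5=18  P6=6
Waiting times: P0=4, P1=25, P2=6, P3=28, P4=0, P5=2, P6=4
Average waiting = (4+25+6+28+0+2+4) / 7 = 69/7 = 9.86

9.86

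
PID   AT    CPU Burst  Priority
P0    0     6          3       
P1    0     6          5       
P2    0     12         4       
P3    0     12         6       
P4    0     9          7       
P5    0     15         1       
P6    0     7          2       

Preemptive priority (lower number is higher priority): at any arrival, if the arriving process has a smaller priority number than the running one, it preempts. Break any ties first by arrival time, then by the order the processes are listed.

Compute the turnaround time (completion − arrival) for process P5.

15

Gantt: | P5 0-15 | P6 15-22 | P0 22-28 | P2 28-40 | P1 40-46 | P3 46-58 | P4 58-67 |
Completion: P0=28  P1=46  P2=40  P3=58  P4=67  P5=15  P6=22
Turnaround (C−A): P0=28  P1=46  P2=40  P3=58  P4=67  P5=15  P6=22
Turnaround(P5) = completion − arrival = 15 − 0 = 15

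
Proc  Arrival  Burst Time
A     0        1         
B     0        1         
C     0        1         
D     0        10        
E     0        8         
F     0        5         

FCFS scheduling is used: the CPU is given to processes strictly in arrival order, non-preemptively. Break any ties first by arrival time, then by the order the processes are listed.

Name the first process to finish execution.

Gantt: | A 0-1 | B 1-2 | C 2-3 | D 3-13 | E 13-21 | F 21-26 |
Completion: A=1  B=2  C=3  D=13  E=21  F=26
Turnaround (C−A): A=1  B=2  C=3  D=13  E=21  F=26
Finish order: A → B → C → D → E → F

A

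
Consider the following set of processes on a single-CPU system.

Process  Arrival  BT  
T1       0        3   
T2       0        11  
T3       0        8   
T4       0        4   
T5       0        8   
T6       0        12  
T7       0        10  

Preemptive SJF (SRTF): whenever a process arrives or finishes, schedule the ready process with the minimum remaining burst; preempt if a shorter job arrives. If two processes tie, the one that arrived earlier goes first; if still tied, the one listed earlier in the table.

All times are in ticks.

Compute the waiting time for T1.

0

Gantt: | T1 0-3 | T4 3-7 | T3 7-15 | T5 15-23 | T7 23-33 | T2 33-44 | T6 44-56 |
Completion: T1=3  T2=44  T3=15  T4=7  T5=23  T6=56  T7=33
Waiting(T1) = turnaround − burst = 3 − 3 = 0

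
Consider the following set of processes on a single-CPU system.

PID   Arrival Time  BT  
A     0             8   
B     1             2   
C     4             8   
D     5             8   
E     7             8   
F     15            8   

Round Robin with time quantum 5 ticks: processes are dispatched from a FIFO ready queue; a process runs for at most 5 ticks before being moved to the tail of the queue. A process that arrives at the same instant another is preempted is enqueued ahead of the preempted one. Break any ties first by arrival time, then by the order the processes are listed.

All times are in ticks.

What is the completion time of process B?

7

Timeline: | A 0-5 | B 5-7 | C 7-12 | D 12-17 | A 17-20 | E 20-25 | C 25-28 | F 28-33 | D 33-36 | E 36-39 | F 39-42 |
Completion: A=20  B=7  C=28  D=36  E=39  F=42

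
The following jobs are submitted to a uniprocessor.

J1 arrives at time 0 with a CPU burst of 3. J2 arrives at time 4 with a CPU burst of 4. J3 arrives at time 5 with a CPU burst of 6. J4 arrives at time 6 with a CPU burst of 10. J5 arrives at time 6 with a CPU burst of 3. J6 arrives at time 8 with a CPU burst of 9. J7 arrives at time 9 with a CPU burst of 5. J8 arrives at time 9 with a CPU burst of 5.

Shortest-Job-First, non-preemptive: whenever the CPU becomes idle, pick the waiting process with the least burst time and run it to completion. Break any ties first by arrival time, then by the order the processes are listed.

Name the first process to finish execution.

J1

Timeline: | J1 0-3 | idle 3-4 | J2 4-8 | J5 8-11 | J7 11-16 | J8 16-21 | J3 21-27 | J6 27-36 | J4 36-46 |
Completion: J1=3  J2=8  J3=27  J4=46  J5=11  J6=36  J7=16  J8=21
Turnaround (C−A): J1=3  J2=4  J3=22  J4=40  J5=5  J6=28  J7=7  J8=12
Finish order: J1 → J2 → J5 → J7 → J8 → J3 → J6 → J4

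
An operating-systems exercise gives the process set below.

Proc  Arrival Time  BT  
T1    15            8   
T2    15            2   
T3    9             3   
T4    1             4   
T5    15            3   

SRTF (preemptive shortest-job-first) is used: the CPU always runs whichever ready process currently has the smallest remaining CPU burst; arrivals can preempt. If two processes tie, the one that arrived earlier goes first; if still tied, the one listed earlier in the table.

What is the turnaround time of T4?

4

Schedule: | idle 0-1 | T4 1-5 | idle 5-9 | T3 9-12 | idle 12-15 | T2 15-17 | T5 17-20 | T1 20-28 |
Completion: T1=28  T2=17  T3=12  T4=5  T5=20
Turnaround (C−A): T1=13  T2=2  T3=3  T4=4  T5=5
Turnaround(T4) = completion − arrival = 5 − 1 = 4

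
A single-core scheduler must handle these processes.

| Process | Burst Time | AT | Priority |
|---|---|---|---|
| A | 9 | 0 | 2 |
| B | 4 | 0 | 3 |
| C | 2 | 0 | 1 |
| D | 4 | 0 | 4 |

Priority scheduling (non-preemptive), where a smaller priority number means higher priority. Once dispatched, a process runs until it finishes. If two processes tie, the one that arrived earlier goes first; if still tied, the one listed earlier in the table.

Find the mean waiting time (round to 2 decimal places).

Schedule: | C 0-2 | A 2-11 | B 11-15 | D 15-19 |
Completion: A=11  B=15  C=2  D=19
Waiting times: A=2, B=11, C=0, D=15
Average waiting = (2+11+0+15) / 4 = 28/4 = 7.00

7.00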